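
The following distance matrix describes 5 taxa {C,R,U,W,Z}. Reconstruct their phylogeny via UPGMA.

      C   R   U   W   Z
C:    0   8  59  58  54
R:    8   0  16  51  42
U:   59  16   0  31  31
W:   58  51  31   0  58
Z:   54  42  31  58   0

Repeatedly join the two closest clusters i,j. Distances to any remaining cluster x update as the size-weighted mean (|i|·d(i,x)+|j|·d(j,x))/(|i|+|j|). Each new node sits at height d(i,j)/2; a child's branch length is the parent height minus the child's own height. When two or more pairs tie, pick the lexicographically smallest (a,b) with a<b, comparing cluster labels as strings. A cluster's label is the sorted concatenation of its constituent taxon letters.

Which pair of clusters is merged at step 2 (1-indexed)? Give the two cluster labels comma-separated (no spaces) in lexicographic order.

step 1: merge (C,R) at d=8; branch lengths C→4, R→4; new cluster CR
  updated: d(CR,U)=75/2, d(CR,W)=109/2, d(CR,Z)=48
step 2: merge (U,W) at d=31; branch lengths U→31/2, W→31/2; new cluster UW
  updated: d(CR,UW)=46, d(UW,Z)=89/2
step 3: merge (UW,Z) at d=89/2; branch lengths UW→27/4, Z→89/4; new cluster UWZ
  updated: d(CR,UWZ)=140/3
step 4: merge (CR,UWZ) at d=140/3; branch lengths CR→58/3, UWZ→13/12; new cluster CRUWZ
final tree: ((C:4,R:4):58/3,((U:31/2,W:31/2):27/4,Z:89/4):13/12)
total length: 1061/12

U,W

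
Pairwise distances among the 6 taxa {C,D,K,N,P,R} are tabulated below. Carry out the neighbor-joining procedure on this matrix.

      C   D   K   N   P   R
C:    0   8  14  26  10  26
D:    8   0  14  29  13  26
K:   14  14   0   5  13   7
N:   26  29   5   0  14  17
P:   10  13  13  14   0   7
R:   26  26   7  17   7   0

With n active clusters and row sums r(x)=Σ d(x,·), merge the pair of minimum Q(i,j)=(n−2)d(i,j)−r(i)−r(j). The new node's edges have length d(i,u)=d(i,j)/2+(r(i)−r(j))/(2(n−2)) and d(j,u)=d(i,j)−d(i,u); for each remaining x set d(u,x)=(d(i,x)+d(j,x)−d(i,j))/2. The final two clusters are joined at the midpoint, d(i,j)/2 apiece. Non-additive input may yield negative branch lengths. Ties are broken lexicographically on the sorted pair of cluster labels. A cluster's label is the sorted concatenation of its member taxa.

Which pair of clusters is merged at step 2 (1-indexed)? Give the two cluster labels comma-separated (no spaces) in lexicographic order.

CD,P

iteration 1: select C,D (d=8, Q=-142); attach at lengths (13/4, 19/4); label the merged cluster CD
  updated: d(CD,K)=10, d(CD,N)=47/2, d(CD,P)=15/2, d(CD,R)=22
iteration 2: select CD,P (d=15/2, Q=-82); attach at lengths (22/3, 1/6); label the merged cluster CDP
  updated: d(CDP,K)=31/4, d(CDP,N)=15, d(CDP,R)=43/4
iteration 3: select CDP,R (d=43/4, Q=-187/4); attach at lengths (81/16, 91/16); label the merged cluster CDPR
  updated: d(CDPR,K)=2, d(CDPR,N)=85/8
iteration 4: select CDPR,K (d=2, Q=-141/8); attach at lengths (61/16, -29/16); label the merged cluster CDKPR
  updated: d(CDKPR,N)=109/16
iteration 5: select CDKPR,N (d=109/16); attach at lengths (109/32, 109/32); label the merged cluster CDKNPR
final tree: (((((C:13/4,D:19/4):22/3,P:1/6):81/16,R:91/16):61/16,K:-29/16):109/32,N:109/32)
total length: 561/16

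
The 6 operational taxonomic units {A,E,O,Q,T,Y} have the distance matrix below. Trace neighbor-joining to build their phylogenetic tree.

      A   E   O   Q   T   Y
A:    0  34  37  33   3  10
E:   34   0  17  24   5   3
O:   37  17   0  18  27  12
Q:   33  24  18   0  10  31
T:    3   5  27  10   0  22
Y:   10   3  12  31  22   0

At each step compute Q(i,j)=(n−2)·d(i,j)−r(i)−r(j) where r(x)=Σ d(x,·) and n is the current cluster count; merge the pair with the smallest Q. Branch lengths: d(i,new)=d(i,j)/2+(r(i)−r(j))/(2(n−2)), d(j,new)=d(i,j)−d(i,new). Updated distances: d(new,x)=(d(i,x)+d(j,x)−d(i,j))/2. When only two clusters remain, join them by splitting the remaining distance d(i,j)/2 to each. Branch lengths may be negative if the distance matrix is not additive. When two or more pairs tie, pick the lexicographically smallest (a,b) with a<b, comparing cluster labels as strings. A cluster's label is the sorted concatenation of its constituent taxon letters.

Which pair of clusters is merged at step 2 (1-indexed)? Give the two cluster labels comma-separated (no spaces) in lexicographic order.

O,Q

iteration 1: select A,T (d=3, Q=-172); attach at lengths (31/4, -19/4); label the merged cluster AT
  updated: d(AT,E)=18, d(AT,O)=61/2, d(AT,Q)=20, d(AT,Y)=29/2
iteration 2: select O,Q (d=18, Q=-233/2); attach at lengths (77/12, 139/12); label the merged cluster OQ
  updated: d(AT,OQ)=65/4, d(E,OQ)=23/2, d(OQ,Y)=25/2
iteration 3: select AT,OQ (d=65/4, Q=-113/2); attach at lengths (41/4, 6); label the merged cluster AOQT
  updated: d(AOQT,E)=53/8, d(AOQT,Y)=43/8
iteration 4: select AOQT,E (d=53/8, Q=-15); attach at lengths (9/2, 17/8); label the merged cluster AEOQT
  updated: d(AEOQT,Y)=7/8
iteration 5: select AEOQT,Y (d=7/8); attach at lengths (7/16, 7/16); label the merged cluster AEOQTY
final tree: ((((A:31/4,T:-19/4):41/4,(O:77/12,Q:139/12):6):9/2,E:17/8):7/16,Y:7/16)
total length: 179/4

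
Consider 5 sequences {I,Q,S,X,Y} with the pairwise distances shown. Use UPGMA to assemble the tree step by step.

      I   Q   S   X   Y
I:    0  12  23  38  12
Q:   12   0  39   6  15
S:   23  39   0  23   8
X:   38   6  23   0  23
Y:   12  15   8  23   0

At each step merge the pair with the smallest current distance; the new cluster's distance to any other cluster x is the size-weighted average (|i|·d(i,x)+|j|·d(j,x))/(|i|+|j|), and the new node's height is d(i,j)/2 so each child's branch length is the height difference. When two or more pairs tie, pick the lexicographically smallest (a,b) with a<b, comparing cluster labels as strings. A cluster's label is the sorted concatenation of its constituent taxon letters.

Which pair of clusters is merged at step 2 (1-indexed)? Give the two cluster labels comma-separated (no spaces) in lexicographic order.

1. join Q+X (d=6) ⇒ QX; edges |Q|=3, |X|=3
  updated: d(I,QX)=25, d(QX,S)=31, d(QX,Y)=19
2. join S+Y (d=8) ⇒ SY; edges |S|=4, |Y|=4
  updated: d(I,SY)=35/2, d(QX,SY)=25
3. join I+SY (d=35/2) ⇒ ISY; edges |I|=35/4, |SY|=19/4
  updated: d(ISY,QX)=25
4. join ISY+QX (d=25) ⇒ IQSXY; edges |ISY|=15/4, |QX|=19/2
final tree: ((I:35/4,(S:4,Y:4):19/4):15/4,(Q:3,X:3):19/2)
total length: 163/4

S,Y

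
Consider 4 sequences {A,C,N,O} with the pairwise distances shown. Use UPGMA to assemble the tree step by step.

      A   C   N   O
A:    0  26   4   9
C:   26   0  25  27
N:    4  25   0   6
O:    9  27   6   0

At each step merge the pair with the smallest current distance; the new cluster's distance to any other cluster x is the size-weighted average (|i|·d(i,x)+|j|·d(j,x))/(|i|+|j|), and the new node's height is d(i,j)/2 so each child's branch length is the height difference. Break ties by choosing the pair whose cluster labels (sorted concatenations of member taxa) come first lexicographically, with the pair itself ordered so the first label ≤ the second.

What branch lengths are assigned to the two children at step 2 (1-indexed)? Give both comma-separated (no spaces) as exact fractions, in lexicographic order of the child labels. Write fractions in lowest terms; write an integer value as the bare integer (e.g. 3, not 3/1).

1. join A+N (d=4) ⇒ AN; edges |A|=2, |N|=2
  updated: d(AN,C)=51/2, d(AN,O)=15/2
2. join AN+O (d=15/2) ⇒ ANO; edges |AN|=7/4, |O|=15/4
  updated: d(ANO,C)=26
3. join ANO+C (d=26) ⇒ ACNO; edges |ANO|=37/4, |C|=13
final tree: (((A:2,N:2):7/4,O:15/4):37/4,C:13)
total length: 127/4

7/4,15/4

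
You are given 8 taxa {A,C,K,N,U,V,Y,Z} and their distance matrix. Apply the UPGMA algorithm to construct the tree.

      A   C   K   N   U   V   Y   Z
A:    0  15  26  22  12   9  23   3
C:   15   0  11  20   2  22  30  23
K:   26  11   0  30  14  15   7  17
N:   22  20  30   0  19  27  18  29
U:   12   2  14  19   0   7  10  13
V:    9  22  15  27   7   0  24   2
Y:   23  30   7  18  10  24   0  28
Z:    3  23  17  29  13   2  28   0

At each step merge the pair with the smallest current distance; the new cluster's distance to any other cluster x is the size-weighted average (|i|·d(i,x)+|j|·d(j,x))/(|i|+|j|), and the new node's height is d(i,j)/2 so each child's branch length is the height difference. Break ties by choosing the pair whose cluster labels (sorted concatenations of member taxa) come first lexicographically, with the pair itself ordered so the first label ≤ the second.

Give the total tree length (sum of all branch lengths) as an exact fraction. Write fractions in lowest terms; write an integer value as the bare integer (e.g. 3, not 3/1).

1. join C+U (d=2) ⇒ CU; edges |C|=1, |U|=1
  updated: d(A,CU)=27/2, d(CU,K)=25/2, d(CU,N)=39/2, d(CU,V)=29/2, d(CU,Y)=20, d(CU,Z)=18
2. join V+Z (d=2) ⇒ VZ; edges |V|=1, |Z|=1
  updated: d(A,VZ)=6, d(CU,VZ)=65/4, d(K,VZ)=16, d(N,VZ)=28, d(VZ,Y)=26
3. join A+VZ (d=6) ⇒ AVZ; edges |A|=3, |VZ|=2
  updated: d(AVZ,CU)=46/3, d(AVZ,K)=58/3, d(AVZ,N)=26, d(AVZ,Y)=25
4. join K+Y (d=7) ⇒ KY; edges |K|=7/2, |Y|=7/2
  updated: d(AVZ,KY)=133/6, d(CU,KY)=65/4, d(KY,N)=24
5. join AVZ+CU (d=46/3) ⇒ ACUVZ; edges |AVZ|=14/3, |CU|=20/3
  updated: d(ACUVZ,KY)=99/5, d(ACUVZ,N)=117/5
6. join ACUVZ+KY (d=99/5) ⇒ ACKUVYZ; edges |ACUVZ|=67/30, |KY|=32/5
  updated: d(ACKUVYZ,N)=165/7
7. join ACKUVYZ+N (d=165/7) ⇒ ACKNUVYZ; edges |ACKUVYZ|=66/35, |N|=165/14
final tree: ((((A:3,(V:1,Z:1):2):14/3,(C:1,U:1):20/3):67/30,(K:7/2,Y:7/2):32/5):66/35,N:165/14)
total length: 5212/105

5212/105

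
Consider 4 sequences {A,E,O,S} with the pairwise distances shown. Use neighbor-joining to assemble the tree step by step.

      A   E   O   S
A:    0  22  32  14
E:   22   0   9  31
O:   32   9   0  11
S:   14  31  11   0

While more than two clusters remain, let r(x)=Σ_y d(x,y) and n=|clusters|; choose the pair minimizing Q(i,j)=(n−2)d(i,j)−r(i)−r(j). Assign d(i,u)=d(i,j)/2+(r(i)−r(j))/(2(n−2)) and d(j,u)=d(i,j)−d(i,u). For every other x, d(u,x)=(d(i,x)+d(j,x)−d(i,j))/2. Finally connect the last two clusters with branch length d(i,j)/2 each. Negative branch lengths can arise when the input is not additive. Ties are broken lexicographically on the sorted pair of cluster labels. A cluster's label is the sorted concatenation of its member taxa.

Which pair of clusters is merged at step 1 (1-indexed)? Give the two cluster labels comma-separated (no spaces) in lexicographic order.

iteration 1: select A,S (d=14, Q=-96); attach at lengths (10, 4); label the merged cluster AS
  updated: d(AS,E)=39/2, d(AS,O)=29/2
iteration 2: select AS,E (d=39/2, Q=-43); attach at lengths (25/2, 7); label the merged cluster AES
  updated: d(AES,O)=2
iteration 3: select AES,O (d=2); attach at lengths (1, 1); label the merged cluster AEOS
final tree: (((A:10,S:4):25/2,E:7):1,O:1)
total length: 71/2

A,S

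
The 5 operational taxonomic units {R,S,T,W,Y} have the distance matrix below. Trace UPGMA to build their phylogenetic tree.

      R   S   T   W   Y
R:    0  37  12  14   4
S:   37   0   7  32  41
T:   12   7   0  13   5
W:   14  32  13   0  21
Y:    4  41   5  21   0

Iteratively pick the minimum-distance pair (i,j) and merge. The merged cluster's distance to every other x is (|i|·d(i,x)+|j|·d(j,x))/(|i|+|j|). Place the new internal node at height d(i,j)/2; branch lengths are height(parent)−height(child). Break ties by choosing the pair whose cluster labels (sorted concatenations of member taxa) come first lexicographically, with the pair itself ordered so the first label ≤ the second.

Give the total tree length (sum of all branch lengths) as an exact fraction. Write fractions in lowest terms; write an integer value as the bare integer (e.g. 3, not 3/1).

iteration 1: select R,Y (d=4); attach at lengths (2, 2); label the merged cluster RY
  updated: d(RY,S)=39, d(RY,T)=17/2, d(RY,W)=35/2
iteration 2: select S,T (d=7); attach at lengths (7/2, 7/2); label the merged cluster ST
  updated: d(RY,ST)=95/4, d(ST,W)=45/2
iteration 3: select RY,W (d=35/2); attach at lengths (27/4, 35/4); label the merged cluster RWY
  updated: d(RWY,ST)=70/3
iteration 4: select RWY,ST (d=70/3); attach at lengths (35/12, 49/6); label the merged cluster RSTWY
final tree: (((R:2,Y:2):27/4,W:35/4):35/12,(S:7/2,T:7/2):49/6)
total length: 451/12

451/12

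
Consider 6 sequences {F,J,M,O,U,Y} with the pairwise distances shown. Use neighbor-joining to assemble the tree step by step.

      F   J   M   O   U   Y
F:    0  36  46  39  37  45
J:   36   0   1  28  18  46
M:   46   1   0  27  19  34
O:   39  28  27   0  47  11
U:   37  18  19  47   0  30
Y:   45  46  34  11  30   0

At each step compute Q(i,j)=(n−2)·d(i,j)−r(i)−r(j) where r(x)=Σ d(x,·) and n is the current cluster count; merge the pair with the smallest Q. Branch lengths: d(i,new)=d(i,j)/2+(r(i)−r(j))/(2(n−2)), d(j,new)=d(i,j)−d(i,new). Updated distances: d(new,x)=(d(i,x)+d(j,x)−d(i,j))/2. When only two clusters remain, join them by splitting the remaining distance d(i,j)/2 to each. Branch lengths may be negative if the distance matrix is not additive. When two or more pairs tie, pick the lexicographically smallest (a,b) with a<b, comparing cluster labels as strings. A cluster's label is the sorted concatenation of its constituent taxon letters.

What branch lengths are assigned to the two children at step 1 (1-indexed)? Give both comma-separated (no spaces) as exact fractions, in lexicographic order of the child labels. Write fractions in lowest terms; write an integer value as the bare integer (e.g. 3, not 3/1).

15/4,29/4

step 1: merge (O,Y) at d=11, Q=-274; branch lengths O→15/4, Y→29/4; new cluster OY
  updated: d(F,OY)=73/2, d(J,OY)=63/2, d(M,OY)=25, d(OY,U)=33
step 2: merge (J,M) at d=1, Q=-349/2; branch lengths J→-1/4, M→5/4; new cluster JM
  updated: d(F,JM)=81/2, d(JM,OY)=111/4, d(JM,U)=18
step 3: merge (F,OY) at d=73/2, Q=-553/4; branch lengths F→359/16, OY→225/16; new cluster FOY
  updated: d(FOY,JM)=127/8, d(FOY,U)=67/4
step 4: merge (FOY,JM) at d=127/8, Q=-405/8; branch lengths FOY→117/16, JM→137/16; new cluster FJMOY
  updated: d(FJMOY,U)=151/16
step 5: merge (FJMOY,U) at d=151/16; branch lengths FJMOY→151/32, U→151/32; new cluster FJMOUY
final tree: (((F:359/16,(O:15/4,Y:29/4):225/16):117/16,(J:-1/4,M:5/4):137/16):151/32,U:151/32)
total length: 1181/16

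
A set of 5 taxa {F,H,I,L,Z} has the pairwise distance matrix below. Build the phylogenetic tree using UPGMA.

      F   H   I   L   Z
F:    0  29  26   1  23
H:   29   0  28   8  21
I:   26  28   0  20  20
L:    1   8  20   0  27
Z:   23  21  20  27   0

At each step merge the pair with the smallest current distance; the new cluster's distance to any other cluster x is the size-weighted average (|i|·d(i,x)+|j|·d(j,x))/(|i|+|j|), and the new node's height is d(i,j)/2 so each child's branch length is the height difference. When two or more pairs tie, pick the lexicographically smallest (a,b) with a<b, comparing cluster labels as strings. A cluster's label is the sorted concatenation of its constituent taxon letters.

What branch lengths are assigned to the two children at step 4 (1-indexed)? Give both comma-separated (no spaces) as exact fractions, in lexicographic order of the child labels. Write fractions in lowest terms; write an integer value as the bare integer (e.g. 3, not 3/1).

17/6,25/12

iteration 1: select F,L (d=1); attach at lengths (1/2, 1/2); label the merged cluster FL
  updated: d(FL,H)=37/2, d(FL,I)=23, d(FL,Z)=25
iteration 2: select FL,H (d=37/2); attach at lengths (35/4, 37/4); label the merged cluster FHL
  updated: d(FHL,I)=74/3, d(FHL,Z)=71/3
iteration 3: select I,Z (d=20); attach at lengths (10, 10); label the merged cluster IZ
  updated: d(FHL,IZ)=145/6
iteration 4: select FHL,IZ (d=145/6); attach at lengths (17/6, 25/12); label the merged cluster FHILZ
final tree: (((F:1/2,L:1/2):35/4,H:37/4):17/6,(I:10,Z:10):25/12)
total length: 527/12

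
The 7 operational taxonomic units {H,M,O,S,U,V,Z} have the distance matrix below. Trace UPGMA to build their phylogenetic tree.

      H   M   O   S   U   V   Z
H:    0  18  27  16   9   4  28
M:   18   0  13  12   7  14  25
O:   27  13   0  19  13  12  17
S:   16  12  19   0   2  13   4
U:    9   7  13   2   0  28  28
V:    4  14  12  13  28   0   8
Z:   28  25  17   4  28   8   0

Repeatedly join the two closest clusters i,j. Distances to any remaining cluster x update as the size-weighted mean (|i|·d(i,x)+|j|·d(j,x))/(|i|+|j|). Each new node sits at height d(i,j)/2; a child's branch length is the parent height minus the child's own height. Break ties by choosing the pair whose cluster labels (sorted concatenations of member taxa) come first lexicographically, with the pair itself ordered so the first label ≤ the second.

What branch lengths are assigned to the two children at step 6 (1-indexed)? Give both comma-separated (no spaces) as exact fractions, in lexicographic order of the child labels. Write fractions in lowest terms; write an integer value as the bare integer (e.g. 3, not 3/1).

step 1: merge (S,U) at d=2; branch lengths S→1, U→1; new cluster SU
  updated: d(H,SU)=25/2, d(M,SU)=19/2, d(O,SU)=16, d(SU,V)=41/2, d(SU,Z)=16
step 2: merge (H,V) at d=4; branch lengths H→2, V→2; new cluster HV
  updated: d(HV,M)=16, d(HV,O)=39/2, d(HV,SU)=33/2, d(HV,Z)=18
step 3: merge (M,SU) at d=19/2; branch lengths M→19/4, SU→15/4; new cluster MSU
  updated: d(HV,MSU)=49/3, d(MSU,O)=15, d(MSU,Z)=19
step 4: merge (MSU,O) at d=15; branch lengths MSU→11/4, O→15/2; new cluster MOSU
  updated: d(HV,MOSU)=137/8, d(MOSU,Z)=37/2
step 5: merge (HV,MOSU) at d=137/8; branch lengths HV→105/16, MOSU→17/16; new cluster HMOSUV
  updated: d(HMOSUV,Z)=55/3
step 6: merge (HMOSUV,Z) at d=55/3; branch lengths HMOSUV→29/48, Z→55/6; new cluster HMOSUVZ
final tree: (((H:2,V:2):105/16,((M:19/4,(S:1,U:1):15/4):11/4,O:15/2):17/16):29/48,Z:55/6)
total length: 2023/48

29/48,55/6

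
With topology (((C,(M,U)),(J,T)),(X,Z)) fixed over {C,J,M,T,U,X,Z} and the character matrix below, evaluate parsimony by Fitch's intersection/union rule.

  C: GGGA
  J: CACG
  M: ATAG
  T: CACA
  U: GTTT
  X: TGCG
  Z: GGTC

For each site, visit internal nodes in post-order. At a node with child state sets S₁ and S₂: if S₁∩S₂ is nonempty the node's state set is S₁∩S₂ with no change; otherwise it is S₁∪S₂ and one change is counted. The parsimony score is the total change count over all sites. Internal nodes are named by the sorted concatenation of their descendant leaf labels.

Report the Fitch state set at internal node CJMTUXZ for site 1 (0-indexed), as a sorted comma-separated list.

G

MU@0: {A} ∪ {G} = {A,G} (union, +1)
CMU@0: {G} ∩ {A,G} = {G} (intersection, +0)
JT@0: {C} ∩ {C} = {C} (intersection, +0)
CJMTU@0: {G} ∪ {C} = {C,G} (union, +1)
XZ@0: {T} ∪ {G} = {G,T} (union, +1)
CJMTUXZ@0: {C,G} ∩ {G,T} = {G} (intersection, +0)
MU@1: {T} ∩ {T} = {T} (intersection, +0)
CMU@1: {G} ∪ {T} = {G,T} (union, +1)
JT@1: {A} ∩ {A} = {A} (intersection, +0)
CJMTU@1: {G,T} ∪ {A} = {A,G,T} (union, +1)
XZ@1: {G} ∩ {G} = {G} (intersection, +0)
CJMTUXZ@1: {A,G,T} ∩ {G} = {G} (intersection, +0)
MU@2: {A} ∪ {T} = {A,T} (union, +1)
CMU@2: {G} ∪ {A,T} = {A,G,T} (union, +1)
JT@2: {C} ∩ {C} = {C} (intersection, +0)
CJMTU@2: {A,G,T} ∪ {C} = {A,C,G,T} (union, +1)
XZ@2: {C} ∪ {T} = {C,T} (union, +1)
CJMTUXZ@2: {A,C,G,T} ∩ {C,T} = {C,T} (intersection, +0)
MU@3: {G} ∪ {T} = {G,T} (union, +1)
CMU@3: {A} ∪ {G,T} = {A,G,T} (union, +1)
JT@3: {G} ∪ {A} = {A,G} (union, +1)
CJMTU@3: {A,G,T} ∩ {A,G} = {A,G} (intersection, +0)
XZ@3: {G} ∪ {C} = {C,G} (union, +1)
CJMTUXZ@3: {A,G} ∩ {C,G} = {G} (intersection, +0)
per-site changes: [3, 2, 4, 4]; total = 13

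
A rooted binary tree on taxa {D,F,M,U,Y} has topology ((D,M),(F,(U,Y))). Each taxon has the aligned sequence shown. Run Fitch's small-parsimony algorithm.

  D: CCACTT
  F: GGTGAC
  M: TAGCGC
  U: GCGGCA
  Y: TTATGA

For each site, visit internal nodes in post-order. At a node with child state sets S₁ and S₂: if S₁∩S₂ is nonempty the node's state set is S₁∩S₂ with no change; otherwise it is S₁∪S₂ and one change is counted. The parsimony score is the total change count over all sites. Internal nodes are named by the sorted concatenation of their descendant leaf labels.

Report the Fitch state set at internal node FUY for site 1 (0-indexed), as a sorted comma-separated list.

C,G,T

[col 0] DM: children D:{C}, M:{T} ∪→ {C,T}; cost 1
[col 0] UY: children U:{G}, Y:{T} ∪→ {G,T}; cost 1
[col 0] FUY: children F:{G}, UY:{G,T} ∩→ {G}; cost 0
[col 0] DFMUY: children DM:{C,T}, FUY:{G} ∪→ {C,G,T}; cost 1
[col 1] DM: children D:{C}, M:{A} ∪→ {A,C}; cost 1
[col 1] UY: children U:{C}, Y:{T} ∪→ {C,T}; cost 1
[col 1] FUY: children F:{G}, UY:{C,T} ∪→ {C,G,T}; cost 1
[col 1] DFMUY: children DM:{A,C}, FUY:{C,G,T} ∩→ {C}; cost 0
[col 2] DM: children D:{A}, M:{G} ∪→ {A,G}; cost 1
[col 2] UY: children U:{G}, Y:{A} ∪→ {A,G}; cost 1
[col 2] FUY: children F:{T}, UY:{A,G} ∪→ {A,G,T}; cost 1
[col 2] DFMUY: children DM:{A,G}, FUY:{A,G,T} ∩→ {A,G}; cost 0
[col 3] DM: children D:{C}, M:{C} ∩→ {C}; cost 0
[col 3] UY: children U:{G}, Y:{T} ∪→ {G,T}; cost 1
[col 3] FUY: children F:{G}, UY:{G,T} ∩→ {G}; cost 0
[col 3] DFMUY: children DM:{C}, FUY:{G} ∪→ {C,G}; cost 1
[col 4] DM: children D:{T}, M:{G} ∪→ {G,T}; cost 1
[col 4] UY: children U:{C}, Y:{G} ∪→ {C,G}; cost 1
[col 4] FUY: children F:{A}, UY:{C,G} ∪→ {A,C,G}; cost 1
[col 4] DFMUY: children DM:{G,T}, FUY:{A,C,G} ∩→ {G}; cost 0
[col 5] DM: children D:{T}, M:{C} ∪→ {C,T}; cost 1
[col 5] UY: children U:{A}, Y:{A} ∩→ {A}; cost 0
[col 5] FUY: children F:{C}, UY:{A} ∪→ {A,C}; cost 1
[col 5] DFMUY: children DM:{C,T}, FUY:{A,C} ∩→ {C}; cost 0
per-site changes: [3, 3, 3, 2, 3, 2]; total = 16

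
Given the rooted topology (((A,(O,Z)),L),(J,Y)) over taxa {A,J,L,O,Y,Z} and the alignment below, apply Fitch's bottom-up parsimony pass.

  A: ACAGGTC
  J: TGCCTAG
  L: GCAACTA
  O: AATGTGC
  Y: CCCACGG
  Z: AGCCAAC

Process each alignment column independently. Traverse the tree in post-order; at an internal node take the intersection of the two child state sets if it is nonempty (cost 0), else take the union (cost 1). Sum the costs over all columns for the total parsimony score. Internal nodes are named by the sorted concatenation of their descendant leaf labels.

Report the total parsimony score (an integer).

22

[col 0] OZ: children O:{A}, Z:{A} ∩→ {A}; cost 0
[col 0] AOZ: children A:{A}, OZ:{A} ∩→ {A}; cost 0
[col 0] ALOZ: children AOZ:{A}, L:{G} ∪→ {A,G}; cost 1
[col 0] JY: children J:{T}, Y:{C} ∪→ {C,T}; cost 1
[col 0] AJLOYZ: children ALOZ:{A,G}, JY:{C,T} ∪→ {A,C,G,T}; cost 1
[col 1] OZ: children O:{A}, Z:{G} ∪→ {A,G}; cost 1
[col 1] AOZ: children A:{C}, OZ:{A,G} ∪→ {A,C,G}; cost 1
[col 1] ALOZ: children AOZ:{A,C,G}, L:{C} ∩→ {C}; cost 0
[col 1] JY: children J:{G}, Y:{C} ∪→ {C,G}; cost 1
[col 1] AJLOYZ: children ALOZ:{C}, JY:{C,G} ∩→ {C}; cost 0
[col 2] OZ: children O:{T}, Z:{C} ∪→ {C,T}; cost 1
[col 2] AOZ: children A:{A}, OZ:{C,T} ∪→ {A,C,T}; cost 1
[col 2] ALOZ: children AOZ:{A,C,T}, L:{A} ∩→ {A}; cost 0
[col 2] JY: children J:{C}, Y:{C} ∩→ {C}; cost 0
[col 2] AJLOYZ: children ALOZ:{A}, JY:{C} ∪→ {A,C}; cost 1
[col 3] OZ: children O:{G}, Z:{C} ∪→ {C,G}; cost 1
[col 3] AOZ: children A:{G}, OZ:{C,G} ∩→ {G}; cost 0
[col 3] ALOZ: children AOZ:{G}, L:{A} ∪→ {A,G}; cost 1
[col 3] JY: children J:{C}, Y:{A} ∪→ {A,C}; cost 1
[col 3] AJLOYZ: children ALOZ:{A,G}, JY:{A,C} ∩→ {A}; cost 0
[col 4] OZ: children O:{T}, Z:{A} ∪→ {A,T}; cost 1
[col 4] AOZ: children A:{G}, OZ:{A,T} ∪→ {A,G,T}; cost 1
[col 4] ALOZ: children AOZ:{A,G,T}, L:{C} ∪→ {A,C,G,T}; cost 1
[col 4] JY: children J:{T}, Y:{C} ∪→ {C,T}; cost 1
[col 4] AJLOYZ: children ALOZ:{A,C,G,T}, JY:{C,T} ∩→ {C,T}; cost 0
[col 5] OZ: children O:{G}, Z:{A} ∪→ {A,G}; cost 1
[col 5] AOZ: children A:{T}, OZ:{A,G} ∪→ {A,G,T}; cost 1
[col 5] ALOZ: children AOZ:{A,G,T}, L:{T} ∩→ {T}; cost 0
[col 5] JY: children J:{A}, Y:{G} ∪→ {A,G}; cost 1
[col 5] AJLOYZ: children ALOZ:{T}, JY:{A,G} ∪→ {A,G,T}; cost 1
[col 6] OZ: children O:{C}, Z:{C} ∩→ {C}; cost 0
[col 6] AOZ: children A:{C}, OZ:{C} ∩→ {C}; cost 0
[col 6] ALOZ: children AOZ:{C}, L:{A} ∪→ {A,C}; cost 1
[col 6] JY: children J:{G}, Y:{G} ∩→ {G}; cost 0
[col 6] AJLOYZ: children ALOZ:{A,C}, JY:{G} ∪→ {A,C,G}; cost 1
per-site changes: [3, 3, 3, 3, 4, 4, 2]; total = 22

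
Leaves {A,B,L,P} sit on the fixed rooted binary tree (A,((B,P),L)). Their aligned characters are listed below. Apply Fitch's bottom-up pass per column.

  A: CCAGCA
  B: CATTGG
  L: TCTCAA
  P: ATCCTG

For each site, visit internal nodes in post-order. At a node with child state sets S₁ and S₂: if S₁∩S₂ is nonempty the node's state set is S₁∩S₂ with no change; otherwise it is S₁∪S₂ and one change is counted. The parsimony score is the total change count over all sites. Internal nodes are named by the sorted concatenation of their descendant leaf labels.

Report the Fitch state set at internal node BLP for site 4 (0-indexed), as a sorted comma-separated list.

A,G,T

[col 0] BP: children B:{C}, P:{A} ∪→ {A,C}; cost 1
[col 0] BLP: children BP:{A,C}, L:{T} ∪→ {A,C,T}; cost 1
[col 0] ABLP: children A:{C}, BLP:{A,C,T} ∩→ {C}; cost 0
[col 1] BP: children B:{A}, P:{T} ∪→ {A,T}; cost 1
[col 1] BLP: children BP:{A,T}, L:{C} ∪→ {A,C,T}; cost 1
[col 1] ABLP: children A:{C}, BLP:{A,C,T} ∩→ {C}; cost 0
[col 2] BP: children B:{T}, P:{C} ∪→ {C,T}; cost 1
[col 2] BLP: children BP:{C,T}, L:{T} ∩→ {T}; cost 0
[col 2] ABLP: children A:{A}, BLP:{T} ∪→ {A,T}; cost 1
[col 3] BP: children B:{T}, P:{C} ∪→ {C,T}; cost 1
[col 3] BLP: children BP:{C,T}, L:{C} ∩→ {C}; cost 0
[col 3] ABLP: children A:{G}, BLP:{C} ∪→ {C,G}; cost 1
[col 4] BP: children B:{G}, P:{T} ∪→ {G,T}; cost 1
[col 4] BLP: children BP:{G,T}, L:{A} ∪→ {A,G,T}; cost 1
[col 4] ABLP: children A:{C}, BLP:{A,G,T} ∪→ {A,C,G,T}; cost 1
[col 5] BP: children B:{G}, P:{G} ∩→ {G}; cost 0
[col 5] BLP: children BP:{G}, L:{A} ∪→ {A,G}; cost 1
[col 5] ABLP: children A:{A}, BLP:{A,G} ∩→ {A}; cost 0
per-site changes: [2, 2, 2, 2, 3, 1]; total = 12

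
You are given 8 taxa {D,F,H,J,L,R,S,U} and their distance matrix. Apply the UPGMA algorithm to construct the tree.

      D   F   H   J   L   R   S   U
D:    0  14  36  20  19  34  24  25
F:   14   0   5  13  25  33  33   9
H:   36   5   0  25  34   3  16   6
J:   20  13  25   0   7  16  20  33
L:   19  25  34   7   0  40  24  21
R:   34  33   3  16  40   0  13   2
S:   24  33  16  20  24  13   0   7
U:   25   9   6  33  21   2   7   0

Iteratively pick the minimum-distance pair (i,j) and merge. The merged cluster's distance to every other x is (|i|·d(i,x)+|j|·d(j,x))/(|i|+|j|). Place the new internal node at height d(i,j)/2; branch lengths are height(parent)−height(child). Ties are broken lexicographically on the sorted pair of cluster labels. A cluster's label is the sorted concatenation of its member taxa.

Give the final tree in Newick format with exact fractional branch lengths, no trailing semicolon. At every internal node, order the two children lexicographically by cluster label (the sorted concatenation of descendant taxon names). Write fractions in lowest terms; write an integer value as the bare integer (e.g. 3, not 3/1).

iteration 1: select R,U (d=2); attach at lengths (1, 1); label the merged cluster RU
  updated: d(D,RU)=59/2, d(F,RU)=21, d(H,RU)=9/2, d(J,RU)=49/2, d(L,RU)=61/2, d(RU,S)=10
iteration 2: select H,RU (d=9/2); attach at lengths (9/4, 5/4); label the merged cluster HRU
  updated: d(D,HRU)=95/3, d(F,HRU)=47/3, d(HRU,J)=74/3, d(HRU,L)=95/3, d(HRU,S)=12
iteration 3: select J,L (d=7); attach at lengths (7/2, 7/2); label the merged cluster JL
  updated: d(D,JL)=39/2, d(F,JL)=19, d(HRU,JL)=169/6, d(JL,S)=22
iteration 4: select HRU,S (d=12); attach at lengths (15/4, 6); label the merged cluster HRSU
  updated: d(D,HRSU)=119/4, d(F,HRSU)=20, d(HRSU,JL)=213/8
iteration 5: select D,F (d=14); attach at lengths (7, 7); label the merged cluster DF
  updated: d(DF,HRSU)=199/8, d(DF,JL)=77/4
iteration 6: select DF,JL (d=77/4); attach at lengths (21/8, 49/8); label the merged cluster DFJL
  updated: d(DFJL,HRSU)=103/4
iteration 7: select DFJL,HRSU (d=103/4); attach at lengths (13/4, 55/8); label the merged cluster DFHJLRSU
final tree: (((D:7,F:7):21/8,(J:7/2,L:7/2):49/8):13/4,((H:9/4,(R:1,U:1):5/4):15/4,S:6):55/8)
total length: 441/8

(((D:7,F:7):21/8,(J:7/2,L:7/2):49/8):13/4,((H:9/4,(R:1,U:1):5/4):15/4,S:6):55/8)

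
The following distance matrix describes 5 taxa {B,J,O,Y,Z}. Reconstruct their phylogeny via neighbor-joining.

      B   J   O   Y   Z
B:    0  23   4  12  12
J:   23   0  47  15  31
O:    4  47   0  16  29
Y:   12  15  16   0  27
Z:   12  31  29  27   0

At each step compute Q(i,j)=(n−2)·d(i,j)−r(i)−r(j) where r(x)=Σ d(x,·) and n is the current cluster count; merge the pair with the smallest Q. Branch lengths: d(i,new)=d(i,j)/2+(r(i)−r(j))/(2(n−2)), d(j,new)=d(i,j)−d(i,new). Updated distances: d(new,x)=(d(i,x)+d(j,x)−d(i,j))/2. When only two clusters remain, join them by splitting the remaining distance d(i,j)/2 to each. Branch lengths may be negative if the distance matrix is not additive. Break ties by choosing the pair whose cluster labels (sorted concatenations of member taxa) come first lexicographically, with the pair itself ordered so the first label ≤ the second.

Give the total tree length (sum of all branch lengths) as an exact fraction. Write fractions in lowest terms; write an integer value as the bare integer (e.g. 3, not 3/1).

1. join J+Y (d=15, Q=-141) ⇒ JY; edges |J|=91/6, |Y|=-1/6
  updated: d(B,JY)=10, d(JY,O)=24, d(JY,Z)=43/2
2. join B+O (d=4, Q=-75) ⇒ BO; edges |B|=-23/4, |O|=39/4
  updated: d(BO,JY)=15, d(BO,Z)=37/2
3. join BO+JY (d=15, Q=-55) ⇒ BJOY; edges |BO|=6, |JY|=9
  updated: d(BJOY,Z)=25/2
4. join BJOY+Z (d=25/2) ⇒ BJOYZ; edges |BJOY|=25/4, |Z|=25/4
final tree: (((B:-23/4,O:39/4):6,(J:91/6,Y:-1/6):9):25/4,Z:25/4)
total length: 93/2

93/2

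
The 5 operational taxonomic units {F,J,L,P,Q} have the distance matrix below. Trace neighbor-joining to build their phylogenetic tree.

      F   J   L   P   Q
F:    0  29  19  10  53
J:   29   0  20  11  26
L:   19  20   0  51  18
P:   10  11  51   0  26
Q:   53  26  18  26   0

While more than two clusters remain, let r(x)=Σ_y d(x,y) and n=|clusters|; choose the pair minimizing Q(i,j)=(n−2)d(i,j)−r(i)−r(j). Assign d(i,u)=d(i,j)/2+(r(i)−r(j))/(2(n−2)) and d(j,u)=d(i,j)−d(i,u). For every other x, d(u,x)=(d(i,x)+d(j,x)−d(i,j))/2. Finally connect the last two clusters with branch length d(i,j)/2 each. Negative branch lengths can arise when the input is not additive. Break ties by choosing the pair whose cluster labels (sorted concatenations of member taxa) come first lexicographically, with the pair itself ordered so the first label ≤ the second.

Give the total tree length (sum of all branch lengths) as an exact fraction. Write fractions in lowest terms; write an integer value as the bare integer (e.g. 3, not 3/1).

iteration 1: select F,P (d=10, Q=-179); attach at lengths (43/6, 17/6); label the merged cluster FP
  updated: d(FP,J)=15, d(FP,L)=30, d(FP,Q)=69/2
iteration 2: select FP,J (d=15, Q=-221/2); attach at lengths (97/8, 23/8); label the merged cluster FJP
  updated: d(FJP,L)=35/2, d(FJP,Q)=91/4
iteration 3: select FJP,L (d=35/2, Q=-233/4); attach at lengths (89/8, 51/8); label the merged cluster FJLP
  updated: d(FJLP,Q)=93/8
iteration 4: select FJLP,Q (d=93/8); attach at lengths (93/16, 93/16); label the merged cluster FJLPQ
final tree: ((((F:43/6,P:17/6):97/8,J:23/8):89/8,L:51/8):93/16,Q:93/16)
total length: 433/8

433/8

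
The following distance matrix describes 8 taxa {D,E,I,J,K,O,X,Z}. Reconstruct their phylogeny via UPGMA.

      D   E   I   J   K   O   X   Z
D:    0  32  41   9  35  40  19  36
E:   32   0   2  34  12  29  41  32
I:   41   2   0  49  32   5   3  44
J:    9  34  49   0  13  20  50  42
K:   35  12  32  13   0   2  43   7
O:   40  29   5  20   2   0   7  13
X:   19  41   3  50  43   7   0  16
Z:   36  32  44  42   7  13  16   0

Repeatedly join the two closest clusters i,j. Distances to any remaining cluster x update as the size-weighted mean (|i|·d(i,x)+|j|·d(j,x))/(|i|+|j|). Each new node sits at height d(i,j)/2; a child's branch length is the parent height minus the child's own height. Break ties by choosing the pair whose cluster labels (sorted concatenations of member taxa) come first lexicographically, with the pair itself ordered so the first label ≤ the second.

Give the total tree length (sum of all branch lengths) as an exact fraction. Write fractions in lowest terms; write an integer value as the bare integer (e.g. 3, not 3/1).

step 1: merge (E,I) at d=2; branch lengths E→1, I→1; new cluster EI
  updated: d(D,EI)=73/2, d(EI,J)=83/2, d(EI,K)=22, d(EI,O)=17, d(EI,X)=22, d(EI,Z)=38
step 2: merge (K,O) at d=2; branch lengths K→1, O→1; new cluster KO
  updated: d(D,KO)=75/2, d(EI,KO)=39/2, d(J,KO)=33/2, d(KO,X)=25, d(KO,Z)=10
step 3: merge (D,J) at d=9; branch lengths D→9/2, J→9/2; new cluster DJ
  updated: d(DJ,EI)=39, d(DJ,KO)=27, d(DJ,X)=69/2, d(DJ,Z)=39
step 4: merge (KO,Z) at d=10; branch lengths KO→4, Z→5; new cluster KOZ
  updated: d(DJ,KOZ)=31, d(EI,KOZ)=77/3, d(KOZ,X)=22
step 5: merge (EI,X) at d=22; branch lengths EI→10, X→11; new cluster EIX
  updated: d(DJ,EIX)=75/2, d(EIX,KOZ)=220/9
step 6: merge (EIX,KOZ) at d=220/9; branch lengths EIX→11/9, KOZ→65/9; new cluster EIKOXZ
  updated: d(DJ,EIKOXZ)=137/4
step 7: merge (DJ,EIKOXZ) at d=137/4; branch lengths DJ→101/8, EIKOXZ→353/72; new cluster DEIJKOXZ
final tree: ((D:9/2,J:9/2):101/8,(((E:1,I:1):10,X:11):11/9,((K:1,O:1):4,Z:5):65/9):353/72)
total length: 2483/36

2483/36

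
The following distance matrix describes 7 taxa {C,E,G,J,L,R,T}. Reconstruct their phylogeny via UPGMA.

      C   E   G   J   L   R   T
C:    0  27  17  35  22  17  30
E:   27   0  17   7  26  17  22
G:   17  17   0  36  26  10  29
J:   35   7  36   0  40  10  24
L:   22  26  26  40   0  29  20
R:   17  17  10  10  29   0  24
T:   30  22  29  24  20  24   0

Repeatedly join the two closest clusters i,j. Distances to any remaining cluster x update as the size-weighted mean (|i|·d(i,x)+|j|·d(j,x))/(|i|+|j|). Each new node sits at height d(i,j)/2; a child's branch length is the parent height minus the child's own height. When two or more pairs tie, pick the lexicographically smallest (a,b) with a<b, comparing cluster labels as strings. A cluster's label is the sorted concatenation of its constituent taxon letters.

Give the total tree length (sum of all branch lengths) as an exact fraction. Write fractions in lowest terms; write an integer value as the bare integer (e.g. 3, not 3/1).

1981/30

step 1: merge (E,J) at d=7; branch lengths E→7/2, J→7/2; new cluster EJ
  updated: d(C,EJ)=31, d(EJ,G)=53/2, d(EJ,L)=33, d(EJ,R)=27/2, d(EJ,T)=23
step 2: merge (G,R) at d=10; branch lengths G→5, R→5; new cluster GR
  updated: d(C,GR)=17, d(EJ,GR)=20, d(GR,L)=55/2, d(GR,T)=53/2
step 3: merge (C,GR) at d=17; branch lengths C→17/2, GR→7/2; new cluster CGR
  updated: d(CGR,EJ)=71/3, d(CGR,L)=77/3, d(CGR,T)=83/3
step 4: merge (L,T) at d=20; branch lengths L→10, T→10; new cluster LT
  updated: d(CGR,LT)=80/3, d(EJ,LT)=28
step 5: merge (CGR,EJ) at d=71/3; branch lengths CGR→10/3, EJ→25/3; new cluster CEGJR
  updated: d(CEGJR,LT)=136/5
step 6: merge (CEGJR,LT) at d=136/5; branch lengths CEGJR→53/30, LT→18/5; new cluster CEGJLRT
final tree: (((C:17/2,(G:5,R:5):7/2):10/3,(E:7/2,J:7/2):25/3):53/30,(L:10,T:10):18/5)
total length: 1981/30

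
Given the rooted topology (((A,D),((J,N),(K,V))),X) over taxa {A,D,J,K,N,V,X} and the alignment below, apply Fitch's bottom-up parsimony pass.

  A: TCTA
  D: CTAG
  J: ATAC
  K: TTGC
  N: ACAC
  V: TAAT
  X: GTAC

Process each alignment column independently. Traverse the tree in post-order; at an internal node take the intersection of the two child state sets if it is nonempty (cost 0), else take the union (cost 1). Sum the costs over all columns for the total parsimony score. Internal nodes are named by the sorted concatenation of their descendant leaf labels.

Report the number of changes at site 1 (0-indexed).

[col 0] AD: children A:{T}, D:{C} ∪→ {C,T}; cost 1
[col 0] JN: children J:{A}, N:{A} ∩→ {A}; cost 0
[col 0] KV: children K:{T}, V:{T} ∩→ {T}; cost 0
[col 0] JKNV: children JN:{A}, KV:{T} ∪→ {A,T}; cost 1
[col 0] ADJKNV: children AD:{C,T}, JKNV:{A,T} ∩→ {T}; cost 0
[col 0] ADJKNVX: children ADJKNV:{T}, X:{G} ∪→ {G,T}; cost 1
[col 1] AD: children A:{C}, D:{T} ∪→ {C,T}; cost 1
[col 1] JN: children J:{T}, N:{C} ∪→ {C,T}; cost 1
[col 1] KV: children K:{T}, V:{A} ∪→ {A,T}; cost 1
[col 1] JKNV: children JN:{C,T}, KV:{A,T} ∩→ {T}; cost 0
[col 1] ADJKNV: children AD:{C,T}, JKNV:{T} ∩→ {T}; cost 0
[col 1] ADJKNVX: children ADJKNV:{T}, X:{T} ∩→ {T}; cost 0
[col 2] AD: children A:{T}, D:{A} ∪→ {A,T}; cost 1
[col 2] JN: children J:{A}, N:{A} ∩→ {A}; cost 0
[col 2] KV: children K:{G}, V:{A} ∪→ {A,G}; cost 1
[col 2] JKNV: children JN:{A}, KV:{A,G} ∩→ {A}; cost 0
[col 2] ADJKNV: children AD:{A,T}, JKNV:{A} ∩→ {A}; cost 0
[col 2] ADJKNVX: children ADJKNV:{A}, X:{A} ∩→ {A}; cost 0
[col 3] AD: children A:{A}, D:{G} ∪→ {A,G}; cost 1
[col 3] JN: children J:{C}, N:{C} ∩→ {C}; cost 0
[col 3] KV: children K:{C}, V:{T} ∪→ {C,T}; cost 1
[col 3] JKNV: children JN:{C}, KV:{C,T} ∩→ {C}; cost 0
[col 3] ADJKNV: children AD:{A,G}, JKNV:{C} ∪→ {A,C,G}; cost 1
[col 3] ADJKNVX: children ADJKNV:{A,C,G}, X:{C} ∩→ {C}; cost 0
per-site changes: [3, 3, 2, 3]; total = 11

3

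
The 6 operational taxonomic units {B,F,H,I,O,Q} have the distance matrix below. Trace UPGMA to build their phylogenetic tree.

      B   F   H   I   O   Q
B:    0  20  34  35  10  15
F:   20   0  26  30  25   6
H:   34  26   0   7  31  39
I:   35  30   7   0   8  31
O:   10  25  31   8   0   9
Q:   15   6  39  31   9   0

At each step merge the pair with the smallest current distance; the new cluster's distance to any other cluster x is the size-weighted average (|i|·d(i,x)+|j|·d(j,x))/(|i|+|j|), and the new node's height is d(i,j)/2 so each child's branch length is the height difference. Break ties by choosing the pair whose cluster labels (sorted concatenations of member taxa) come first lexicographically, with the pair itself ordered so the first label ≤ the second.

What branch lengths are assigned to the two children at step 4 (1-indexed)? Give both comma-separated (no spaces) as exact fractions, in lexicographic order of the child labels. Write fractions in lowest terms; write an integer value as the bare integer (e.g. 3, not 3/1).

29/8,45/8

step 1: merge (F,Q) at d=6; branch lengths F→3, Q→3; new cluster FQ
  updated: d(B,FQ)=35/2, d(FQ,H)=65/2, d(FQ,I)=61/2, d(FQ,O)=17
step 2: merge (H,I) at d=7; branch lengths H→7/2, I→7/2; new cluster HI
  updated: d(B,HI)=69/2, d(FQ,HI)=63/2, d(HI,O)=39/2
step 3: merge (B,O) at d=10; branch lengths B→5, O→5; new cluster BO
  updated: d(BO,FQ)=69/4, d(BO,HI)=27
step 4: merge (BO,FQ) at d=69/4; branch lengths BO→29/8, FQ→45/8; new cluster BFOQ
  updated: d(BFOQ,HI)=117/4
step 5: merge (BFOQ,HI) at d=117/4; branch lengths BFOQ→6, HI→89/8; new cluster BFHIOQ
final tree: (((B:5,O:5):29/8,(F:3,Q:3):45/8):6,(H:7/2,I:7/2):89/8)
total length: 395/8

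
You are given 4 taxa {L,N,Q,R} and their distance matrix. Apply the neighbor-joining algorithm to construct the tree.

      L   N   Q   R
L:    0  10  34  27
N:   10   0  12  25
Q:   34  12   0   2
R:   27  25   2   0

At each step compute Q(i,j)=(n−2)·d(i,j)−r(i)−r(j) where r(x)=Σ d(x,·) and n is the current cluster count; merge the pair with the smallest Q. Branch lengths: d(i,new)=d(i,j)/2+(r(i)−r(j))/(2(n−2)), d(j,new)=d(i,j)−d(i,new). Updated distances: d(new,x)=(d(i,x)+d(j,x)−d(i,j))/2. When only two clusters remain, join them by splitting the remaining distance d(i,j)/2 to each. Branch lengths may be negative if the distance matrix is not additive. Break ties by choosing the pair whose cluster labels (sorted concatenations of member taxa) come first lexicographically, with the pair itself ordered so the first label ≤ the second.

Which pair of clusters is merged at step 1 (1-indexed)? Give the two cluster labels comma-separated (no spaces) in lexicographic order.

L,N

iteration 1: select L,N (d=10, Q=-98); attach at lengths (11, -1); label the merged cluster LN
  updated: d(LN,Q)=18, d(LN,R)=21
iteration 2: select LN,Q (d=18, Q=-41); attach at lengths (37/2, -1/2); label the merged cluster LNQ
  updated: d(LNQ,R)=5/2
iteration 3: select LNQ,R (d=5/2); attach at lengths (5/4, 5/4); label the merged cluster LNQR
final tree: (((L:11,N:-1):37/2,Q:-1/2):5/4,R:5/4)
total length: 61/2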